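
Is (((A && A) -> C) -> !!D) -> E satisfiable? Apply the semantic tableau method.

Initial set: {((((A && A) -> C) -> !!D) -> E)}.
((((A && A) -> C) -> !!D) -> E): β-rule — branch into !(((A && A) -> C) -> !!D)  //  E.
  branch 1 (add !(((A && A) -> C) -> !!D)):
    !(((A && A) -> C) -> !!D): α-rule — add ((A && A) -> C), !!!D.
    !!!D: drop double negation, giving !D.
    ((A && A) -> C): β-rule — branch into !(A && A)  //  C.
      branch 1.1 (add !(A && A)):
        !(A && A): β-rule — branch into !A  //  !A.
          branch 1.1.1 (add !A):
            ○ open, literals {A=F, D=F}.
          branch 1.1.2 (add !A):
            ○ open, literals {A=F, D=F}.
      branch 1.2 (add C):
        ○ open, literals {C=T, D=F}.
  branch 2 (add E):
    ○ open, literals {E=T}.
0 branches closed, 4 open.
An open branch gives a satisfying assignment: A=F, D=F.

Satisfiable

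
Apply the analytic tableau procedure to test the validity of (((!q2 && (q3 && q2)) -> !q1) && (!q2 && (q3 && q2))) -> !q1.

Assume the negation and expand:
Initial set: {!((((!q2 && (q3 && q2)) -> !q1) && (!q2 && (q3 && q2))) -> !q1)}.
!((((!q2 && (q3 && q2)) -> !q1) && (!q2 && (q3 && q2))) -> !q1): α-rule — add (((!q2 && (q3 && q2)) -> !q1) && (!q2 && (q3 && q2))), !!q1.
(((!q2 && (q3 && q2)) -> !q1) && (!q2 && (q3 && q2))): α-rule — add ((!q2 && (q3 && q2)) -> !q1), (!q2 && (q3 && q2)).
(!q2 && (q3 && q2)): α-rule — add !q2, (q3 && q2).
(q3 && q2): α-rule — add q3, q2.
× closes — contains both q2 and !q2.
All 1 branch closes.
Every branch closed, so the negation is unsatisfiable and the formula is valid.

Valid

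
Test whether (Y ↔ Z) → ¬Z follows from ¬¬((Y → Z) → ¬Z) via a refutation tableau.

Yes

Initial set: {¬¬((Y → Z) → ¬Z); ¬((Y ↔ Z) → ¬Z)}.
¬¬((Y → Z) → ¬Z): drop double negation, giving ((Y → Z) → ¬Z).
¬((Y ↔ Z) → ¬Z): α-rule — add (Y ↔ Z), ¬¬Z.
((Y → Z) → ¬Z): β-rule — branch into ¬(Y → Z)  //  ¬Z.
  branch 1 (add ¬(Y → Z)):
    ¬(Y → Z): α-rule — add Y, ¬Z.
    × closes — contains both Z and ¬Z.
  branch 2 (add ¬Z):
    × closes — contains both Z and ¬Z.
All 2 branches close.
Every branch closed, so the premises entail the conclusion.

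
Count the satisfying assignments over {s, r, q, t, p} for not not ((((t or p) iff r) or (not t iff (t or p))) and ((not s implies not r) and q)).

Initial set: {not not ((((t or p) iff r) or (not t iff (t or p))) and ((not s implies not r) and q))}.
not not ((((t or p) iff r) or (not t iff (t or p))) and ((not s implies not r) and q)): drop double negation, giving ((((t or p) iff r) or (not t iff (t or p))) and ((not s implies not r) and q)).
((((t or p) iff r) or (not t iff (t or p))) and ((not s implies not r) and q)): α-rule — add (((t or p) iff r) or (not t iff (t or p))), ((not s implies not r) and q).
((not s implies not r) and q): α-rule — add (not s implies not r), q.
(((t or p) iff r) or (not t iff (t or p))): β-rule — branch into ((t or p) iff r)  //  (not t iff (t or p)).
  branch 1 (add ((t or p) iff r)):
    (not s implies not r): β-rule — branch into not not s  //  not r.
      branch 1.1 (add not not s):
        ((t or p) iff r): β-rule — branch into (t or p), r  //  not (t or p), not r.
          branch 1.1.1 (add (t or p), r):
            (t or p): β-rule — branch into t  //  p.
              branch 1.1.1.1 (add t):
                ○ open, literals {q=1, r=1, s=1, t=1}.
              branch 1.1.1.2 (add p):
                ○ open, literals {p=1, q=1, r=1, s=1}.
          branch 1.1.2 (add not (t or p), not r):
            not (t or p): α-rule — add not t, not p.
            ○ open, literals {p=0, q=1, r=0, s=1, t=0}.
      branch 1.2 (add not r):
        ((t or p) iff r): β-rule — branch into (t or p), r  //  not (t or p), not r.
          branch 1.2.1 (add (t or p), r):
            × closes — contains both r and not r.
          branch 1.2.2 (add not (t or p), not r):
            not (t or p): α-rule — add not t, not p.
            ○ open, literals {p=0, q=1, r=0, t=0}.
  branch 2 (add (not t iff (t or p))):
    (not s implies not r): β-rule — branch into not not s  //  not r.
      branch 2.1 (add not not s):
        (not t iff (t or p)): β-rule — branch into not t, (t or p)  //  not not t, not (t or p).
          branch 2.1.1 (add not t, (t or p)):
            (t or p): β-rule — branch into t  //  p.
              branch 2.1.1.1 (add t):
                × closes — contains both t and not t.
              branch 2.1.1.2 (add p):
                ○ open, literals {p=1, q=1, s=1, t=0}.
          branch 2.1.2 (add not not t, not (t or p)):
            not (t or p): α-rule — add not t, not p.
            × closes — contains both t and not t.
      branch 2.2 (add not r):
        (not t iff (t or p)): β-rule — branch into not t, (t or p)  //  not not t, not (t or p).
          branch 2.2.1 (add not t, (t or p)):
            (t or p): β-rule — branch into t  //  p.
              branch 2.2.1.1 (add t):
                × closes — contains both t and not t.
              branch 2.2.1.2 (add p):
                ○ open, literals {p=1, q=1, r=0, t=0}.
          branch 2.2.2 (add not not t, not (t or p)):
            not (t or p): α-rule — add not t, not p.
            × closes — contains both t and not t.
5 branches closed, 6 open.
Each open branch fixes some atoms; the unmentioned ones are free. Counting distinct full assignments: branch {q=1, r=1, s=1, t=1} (p) contributes 2 new; branch {p=1, q=1, r=1, s=1} (t) contributes 1 new; branch {p=0, q=1, r=0, s=1, t=0} (none free) contributes 1 new; branch {p=0, q=1, r=0, t=0} (s) contributes 1 new; branch {p=1, q=1, s=1, t=0} (r) contributes 1 new; branch {p=1, q=1, r=0, t=0} (s) contributes 1 new. Total: 7.

7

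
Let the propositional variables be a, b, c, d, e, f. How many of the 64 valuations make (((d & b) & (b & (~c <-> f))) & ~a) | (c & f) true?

Initial set: {((((d & b) & (b & (~c <-> f))) & ~a) | (c & f))}.
((((d & b) & (b & (~c <-> f))) & ~a) | (c & f)): β-rule — branch into (((d & b) & (b & (~c <-> f))) & ~a)  //  (c & f).
  branch 1 (add (((d & b) & (b & (~c <-> f))) & ~a)):
    (((d & b) & (b & (~c <-> f))) & ~a): α-rule — add ((d & b) & (b & (~c <-> f))), ~a.
    ((d & b) & (b & (~c <-> f))): α-rule — add (d & b), (b & (~c <-> f)).
    (d & b): α-rule — add d, b.
    (b & (~c <-> f)): α-rule — add b, (~c <-> f).
    (~c <-> f): β-rule — branch into ~c, f  //  ~~c, ~f.
      branch 1.1 (add ~c, f):
        ○ open, literals {a=false, b=true, c=false, d=true, f=true}.
      branch 1.2 (add ~~c, ~f):
        ○ open, literals {a=false, b=true, c=true, d=true, f=false}.
  branch 2 (add (c & f)):
    (c & f): α-rule — add c, f.
    ○ open, literals {c=true, f=true}.
0 branches closed, 3 open.
Each open branch fixes some atoms; the unmentioned ones are free. Counting distinct full assignments: branch {a=false, b=true, c=false, d=true, f=true} (e) contributes 2 new; branch {a=false, b=true, c=true, d=true, f=false} (e) contributes 2 new; branch {c=true, f=true} (a, b, d, e) contributes 16 new. Total: 20.

20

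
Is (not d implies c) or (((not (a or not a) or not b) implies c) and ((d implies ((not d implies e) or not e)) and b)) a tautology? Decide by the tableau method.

Assume the negation and expand:
Initial set: {F ((not d implies c) or (((not (a or not a) or not b) implies c) and ((d implies ((not d implies e) or not e)) and b)))}.
F ((not d implies c) or (((not (a or not a) or not b) implies c) and ((d implies ((not d implies e) or not e)) and b))): α-rule — add F (not d implies c), F (((not (a or not a) or not b) implies c) and ((d implies ((not d implies e) or not e)) and b)).
F (not d implies c): α-rule — add T not d, F c.
F (((not (a or not a) or not b) implies c) and ((d implies ((not d implies e) or not e)) and b)): β-rule — branch into F ((not (a or not a) or not b) implies c)  //  F ((d implies ((not d implies e) or not e)) and b).
  branch 1 (add F ((not (a or not a) or not b) implies c)):
    F ((not (a or not a) or not b) implies c): α-rule — add T (not (a or not a) or not b), F c.
    T (not (a or not a) or not b): β-rule — branch into T not (a or not a)  //  T not b.
      branch 1.1 (add T not (a or not a)):
        T not (a or not a): α-rule — add F a, F not a.
        × closes — contains both a and not a.
      branch 1.2 (add T not b):
        ○ open, literals {b=F, c=F, d=F}.
  branch 2 (add F ((d implies ((not d implies e) or not e)) and b)):
    F ((d implies ((not d implies e) or not e)) and b): β-rule — branch into F (d implies ((not d implies e) or not e))  //  F b.
      branch 2.1 (add F (d implies ((not d implies e) or not e))):
        F (d implies ((not d implies e) or not e)): α-rule — add T d, F ((not d implies e) or not e).
        × closes — contains both d and not d.
      branch 2.2 (add F b):
        ○ open, literals {b=F, c=F, d=F}.
2 branches closed, 2 open.
An open branch gives a countermodel: b=F, c=F, d=F (unmentioned atoms arbitrary); under it the original formula is false.

Not valid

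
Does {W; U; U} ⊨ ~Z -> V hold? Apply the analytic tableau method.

No

Initial set: {W; U; U; ~(~Z -> V)}.
~(~Z -> V): α-rule — add ~Z, ~V.
○ open, literals {U=T, V=F, W=T, Z=F}.
0 branches closed, 1 open.
An open branch gives a countermodel: U=T, V=F, W=T, Z=F (unmentioned atoms arbitrary); the premises hold there but the conclusion fails.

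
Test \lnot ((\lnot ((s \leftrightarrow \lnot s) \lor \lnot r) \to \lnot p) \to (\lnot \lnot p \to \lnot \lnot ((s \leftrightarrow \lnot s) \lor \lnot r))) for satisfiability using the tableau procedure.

Unsatisfiable

Initial set: {T \lnot ((\lnot ((s \leftrightarrow \lnot s) \lor \lnot r) \to \lnot p) \to (\lnot \lnot p \to \lnot \lnot ((s \leftrightarrow \lnot s) \lor \lnot r)))}.
T \lnot ((\lnot ((s \leftrightarrow \lnot s) \lor \lnot r) \to \lnot p) \to (\lnot \lnot p \to \lnot \lnot ((s \leftrightarrow \lnot s) \lor \lnot r))): α-rule — add T (\lnot ((s \leftrightarrow \lnot s) \lor \lnot r) \to \lnot p), F (\lnot \lnot p \to \lnot \lnot ((s \leftrightarrow \lnot s) \lor \lnot r)).
F (\lnot \lnot p \to \lnot \lnot ((s \leftrightarrow \lnot s) \lor \lnot r)): α-rule — add T \lnot \lnot p, F \lnot \lnot ((s \leftrightarrow \lnot s) \lor \lnot r).
T \lnot \lnot p: drop double negation, giving T p.
F \lnot \lnot ((s \leftrightarrow \lnot s) \lor \lnot r): drop double negation, giving F ((s \leftrightarrow \lnot s) \lor \lnot r).
F ((s \leftrightarrow \lnot s) \lor \lnot r): α-rule — add F (s \leftrightarrow \lnot s), F \lnot r.
T (\lnot ((s \leftrightarrow \lnot s) \lor \lnot r) \to \lnot p): β-rule — branch into F \lnot ((s \leftrightarrow \lnot s) \lor \lnot r)  //  T \lnot p.
  branch 1 (add F \lnot ((s \leftrightarrow \lnot s) \lor \lnot r)):
    F (s \leftrightarrow \lnot s): β-rule — branch into T s, F \lnot s  //  F s, T \lnot s.
      branch 1.1 (add T s, F \lnot s):
        F \lnot ((s \leftrightarrow \lnot s) \lor \lnot r): β-rule — branch into T (s \leftrightarrow \lnot s)  //  T \lnot r.
          branch 1.1.1 (add T (s \leftrightarrow \lnot s)):
            T (s \leftrightarrow \lnot s): β-rule — branch into T s, T \lnot s  //  F s, F \lnot s.
              branch 1.1.1.1 (add T s, T \lnot s):
                × closes — contains both s and \lnot s.
              branch 1.1.1.2 (add F s, F \lnot s):
                × closes — contains both s and \lnot s.
          branch 1.1.2 (add T \lnot r):
            × closes — contains both r and \lnot r.
      branch 1.2 (add F s, T \lnot s):
        F \lnot ((s \leftrightarrow \lnot s) \lor \lnot r): β-rule — branch into T (s \leftrightarrow \lnot s)  //  T \lnot r.
          branch 1.2.1 (add T (s \leftrightarrow \lnot s)):
            T (s \leftrightarrow \lnot s): β-rule — branch into T s, T \lnot s  //  F s, F \lnot s.
              branch 1.2.1.1 (add T s, T \lnot s):
                × closes — contains both s and \lnot s.
              branch 1.2.1.2 (add F s, F \lnot s):
                × closes — contains both s and \lnot s.
          branch 1.2.2 (add T \lnot r):
            × closes — contains both r and \lnot r.
  branch 2 (add T \lnot p):
    × closes — contains both p and \lnot p.
All 7 branches close.
Every branch closed; the formula is unsatisfiable.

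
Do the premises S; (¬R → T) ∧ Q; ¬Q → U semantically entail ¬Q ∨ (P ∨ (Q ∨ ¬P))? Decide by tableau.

Initial set: {S; ((¬R → T) ∧ Q); (¬Q → U); ¬(¬Q ∨ (P ∨ (Q ∨ ¬P)))}.
((¬R → T) ∧ Q): α-rule — add (¬R → T), Q.
¬(¬Q ∨ (P ∨ (Q ∨ ¬P))): α-rule — add ¬¬Q, ¬(P ∨ (Q ∨ ¬P)).
¬(P ∨ (Q ∨ ¬P)): α-rule — add ¬P, ¬(Q ∨ ¬P).
¬(Q ∨ ¬P): α-rule — add ¬Q, ¬¬P.
× closes — contains both Q and ¬Q.
All 1 branch closes.
Every branch closed, so the premises entail the conclusion.

Yes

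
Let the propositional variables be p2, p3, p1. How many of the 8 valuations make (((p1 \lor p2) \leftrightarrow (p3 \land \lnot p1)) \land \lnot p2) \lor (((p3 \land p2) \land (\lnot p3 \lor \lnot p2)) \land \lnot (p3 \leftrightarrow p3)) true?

Initial set: {((((p1 \lor p2) \leftrightarrow (p3 \land \lnot p1)) \land \lnot p2) \lor (((p3 \land p2) \land (\lnot p3 \lor \lnot p2)) \land \lnot (p3 \leftrightarrow p3)))}.
((((p1 \lor p2) \leftrightarrow (p3 \land \lnot p1)) \land \lnot p2) \lor (((p3 \land p2) \land (\lnot p3 \lor \lnot p2)) \land \lnot (p3 \leftrightarrow p3))): β-rule — branch into (((p1 \lor p2) \leftrightarrow (p3 \land \lnot p1)) \land \lnot p2)  //  (((p3 \land p2) \land (\lnot p3 \lor \lnot p2)) \land \lnot (p3 \leftrightarrow p3)).
  branch 1 (add (((p1 \lor p2) \leftrightarrow (p3 \land \lnot p1)) \land \lnot p2)):
    (((p1 \lor p2) \leftrightarrow (p3 \land \lnot p1)) \land \lnot p2): α-rule — add ((p1 \lor p2) \leftrightarrow (p3 \land \lnot p1)), \lnot p2.
    ((p1 \lor p2) \leftrightarrow (p3 \land \lnot p1)): β-rule — branch into (p1 \lor p2), (p3 \land \lnot p1)  //  \lnot (p1 \lor p2), \lnot (p3 \land \lnot p1).
      branch 1.1 (add (p1 \lor p2), (p3 \land \lnot p1)):
        (p3 \land \lnot p1): α-rule — add p3, \lnot p1.
        (p1 \lor p2): β-rule — branch into p1  //  p2.
          branch 1.1.1 (add p1):
            × closes — contains both p1 and \lnot p1.
          branch 1.1.2 (add p2):
            × closes — contains both p2 and \lnot p2.
      branch 1.2 (add \lnot (p1 \lor p2), \lnot (p3 \land \lnot p1)):
        \lnot (p1 \lor p2): α-rule — add \lnot p1, \lnot p2.
        \lnot (p3 \land \lnot p1): β-rule — branch into \lnot p3  //  \lnot \lnot p1.
          branch 1.2.1 (add \lnot p3):
            ○ open, literals {p1=0, p2=0, p3=0}.
          branch 1.2.2 (add \lnot \lnot p1):
            × closes — contains both p1 and \lnot p1.
  branch 2 (add (((p3 \land p2) \land (\lnot p3 \lor \lnot p2)) \land \lnot (p3 \leftrightarrow p3))):
    (((p3 \land p2) \land (\lnot p3 \lor \lnot p2)) \land \lnot (p3 \leftrightarrow p3)): α-rule — add ((p3 \land p2) \land (\lnot p3 \lor \lnot p2)), \lnot (p3 \leftrightarrow p3).
    ((p3 \land p2) \land (\lnot p3 \lor \lnot p2)): α-rule — add (p3 \land p2), (\lnot p3 \lor \lnot p2).
    (p3 \land p2): α-rule — add p3, p2.
    \lnot (p3 \leftrightarrow p3): β-rule — branch into p3, \lnot p3  //  \lnot p3, p3.
      branch 2.1 (add p3, \lnot p3):
        × closes — contains both p3 and \lnot p3.
      branch 2.2 (add \lnot p3, p3):
        × closes — contains both p3 and \lnot p3.
5 branches closed, 1 open.
Each open branch fixes some atoms; the unmentioned ones are free. Counting distinct full assignments: branch {p1=0, p2=0, p3=0} (none free) contributes 1 new. Total: 1.

1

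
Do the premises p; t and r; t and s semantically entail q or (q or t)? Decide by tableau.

Initial set: {p; (t and r); (t and s); not (q or (q or t))}.
(t and r): α-rule — add t, r.
(t and s): α-rule — add t, s.
not (q or (q or t)): α-rule — add not q, not (q or t).
not (q or t): α-rule — add not q, not t.
× closes — contains both t and not t.
All 1 branch closes.
Every branch closed, so the premises entail the conclusion.

Yes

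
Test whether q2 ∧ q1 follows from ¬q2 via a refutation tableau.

No

Initial set: {T ¬q2; F (q2 ∧ q1)}.
F (q2 ∧ q1): β-rule — branch into F q2  //  F q1.
  branch 1 (add F q2):
    ○ open, literals {q2=false}.
  branch 2 (add F q1):
    ○ open, literals {q1=false, q2=false}.
0 branches closed, 2 open.
An open branch gives a countermodel: q2=false (unmentioned atoms arbitrary); the premises hold there but the conclusion fails.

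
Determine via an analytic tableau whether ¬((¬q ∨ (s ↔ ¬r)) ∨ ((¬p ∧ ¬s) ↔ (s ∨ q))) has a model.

Initial set: {T ¬((¬q ∨ (s ↔ ¬r)) ∨ ((¬p ∧ ¬s) ↔ (s ∨ q)))}.
T ¬((¬q ∨ (s ↔ ¬r)) ∨ ((¬p ∧ ¬s) ↔ (s ∨ q))): α-rule — add F (¬q ∨ (s ↔ ¬r)), F ((¬p ∧ ¬s) ↔ (s ∨ q)).
F (¬q ∨ (s ↔ ¬r)): α-rule — add F ¬q, F (s ↔ ¬r).
F ((¬p ∧ ¬s) ↔ (s ∨ q)): β-rule — branch into T (¬p ∧ ¬s), F (s ∨ q)  //  F (¬p ∧ ¬s), T (s ∨ q).
  branch 1 (add T (¬p ∧ ¬s), F (s ∨ q)):
    T (¬p ∧ ¬s): α-rule — add T ¬p, T ¬s.
    F (s ∨ q): α-rule — add F s, F q.
    × closes — contains both q and ¬q.
  branch 2 (add F (¬p ∧ ¬s), T (s ∨ q)):
    F (s ↔ ¬r): β-rule — branch into T s, F ¬r  //  F s, T ¬r.
      branch 2.1 (add T s, F ¬r):
        F (¬p ∧ ¬s): β-rule — branch into F ¬p  //  F ¬s.
          branch 2.1.1 (add F ¬p):
            T (s ∨ q): β-rule — branch into T s  //  T q.
              branch 2.1.1.1 (add T s):
                ○ open, literals {p=T, q=T, r=T, s=T}.
              branch 2.1.1.2 (add T q):
                ○ open, literals {p=T, q=T, r=T, s=T}.
          branch 2.1.2 (add F ¬s):
            T (s ∨ q): β-rule — branch into T s  //  T q.
              branch 2.1.2.1 (add T s):
                ○ open, literals {q=T, r=T, s=T}.
              branch 2.1.2.2 (add T q):
                ○ open, literals {q=T, r=T, s=T}.
      branch 2.2 (add F s, T ¬r):
        F (¬p ∧ ¬s): β-rule — branch into F ¬p  //  F ¬s.
          branch 2.2.1 (add F ¬p):
            T (s ∨ q): β-rule — branch into T s  //  T q.
              branch 2.2.1.1 (add T s):
                × closes — contains both s and ¬s.
              branch 2.2.1.2 (add T q):
                ○ open, literals {p=T, q=T, r=F, s=F}.
          branch 2.2.2 (add F ¬s):
            × closes — contains both s and ¬s.
3 branches closed, 5 open.
An open branch gives a satisfying assignment: p=T, q=T, r=T, s=T.

Satisfiable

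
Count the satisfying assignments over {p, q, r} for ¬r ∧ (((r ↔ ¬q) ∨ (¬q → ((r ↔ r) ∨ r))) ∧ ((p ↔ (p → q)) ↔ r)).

Initial set: {(¬r ∧ (((r ↔ ¬q) ∨ (¬q → ((r ↔ r) ∨ r))) ∧ ((p ↔ (p → q)) ↔ r)))}.
(¬r ∧ (((r ↔ ¬q) ∨ (¬q → ((r ↔ r) ∨ r))) ∧ ((p ↔ (p → q)) ↔ r))): α-rule — add ¬r, (((r ↔ ¬q) ∨ (¬q → ((r ↔ r) ∨ r))) ∧ ((p ↔ (p → q)) ↔ r)).
(((r ↔ ¬q) ∨ (¬q → ((r ↔ r) ∨ r))) ∧ ((p ↔ (p → q)) ↔ r)): α-rule — add ((r ↔ ¬q) ∨ (¬q → ((r ↔ r) ∨ r))), ((p ↔ (p → q)) ↔ r).
((r ↔ ¬q) ∨ (¬q → ((r ↔ r) ∨ r))): β-rule — branch into (r ↔ ¬q)  //  (¬q → ((r ↔ r) ∨ r)).
  branch 1 (add (r ↔ ¬q)):
    ((p ↔ (p → q)) ↔ r): β-rule — branch into (p ↔ (p → q)), r  //  ¬(p ↔ (p → q)), ¬r.
      branch 1.1 (add (p ↔ (p → q)), r):
        × closes — contains both r and ¬r.
      branch 1.2 (add ¬(p ↔ (p → q)), ¬r):
        (r ↔ ¬q): β-rule — branch into r, ¬q  //  ¬r, ¬¬q.
          branch 1.2.1 (add r, ¬q):
            × closes — contains both r and ¬r.
          branch 1.2.2 (add ¬r, ¬¬q):
            ¬(p ↔ (p → q)): β-rule — branch into p, ¬(p → q)  //  ¬p, (p → q).
              branch 1.2.2.1 (add p, ¬(p → q)):
                ¬(p → q): α-rule — add p, ¬q.
                × closes — contains both q and ¬q.
              branch 1.2.2.2 (add ¬p, (p → q)):
                (p → q): β-rule — branch into ¬p  //  q.
                  branch 1.2.2.2.1 (add ¬p):
                    ○ open, literals {p=0, q=1, r=0}.
                  branch 1.2.2.2.2 (add q):
                    ○ open, literals {p=0, q=1, r=0}.
  branch 2 (add (¬q → ((r ↔ r) ∨ r))):
    ((p ↔ (p → q)) ↔ r): β-rule — branch into (p ↔ (p → q)), r  //  ¬(p ↔ (p → q)), ¬r.
      branch 2.1 (add (p ↔ (p → q)), r):
        × closes — contains both r and ¬r.
      branch 2.2 (add ¬(p ↔ (p → q)), ¬r):
        (¬q → ((r ↔ r) ∨ r)): β-rule — branch into ¬¬q  //  ((r ↔ r) ∨ r).
          branch 2.2.1 (add ¬¬q):
            ¬(p ↔ (p → q)): β-rule — branch into p, ¬(p → q)  //  ¬p, (p → q).
              branch 2.2.1.1 (add p, ¬(p → q)):
                ¬(p → q): α-rule — add p, ¬q.
                × closes — contains both q and ¬q.
              branch 2.2.1.2 (add ¬p, (p → q)):
                (p → q): β-rule — branch into ¬p  //  q.
                  branch 2.2.1.2.1 (add ¬p):
                    ○ open, literals {p=0, q=1, r=0}.
                  branch 2.2.1.2.2 (add q):
                    ○ open, literals {p=0, q=1, r=0}.
          branch 2.2.2 (add ((r ↔ r) ∨ r)):
            ¬(p ↔ (p → q)): β-rule — branch into p, ¬(p → q)  //  ¬p, (p → q).
              branch 2.2.2.1 (add p, ¬(p → q)):
                ¬(p → q): α-rule — add p, ¬q.
                ((r ↔ r) ∨ r): β-rule — branch into (r ↔ r)  //  r.
                  branch 2.2.2.1.1 (add (r ↔ r)):
                    (r ↔ r): β-rule — branch into r, r  //  ¬r, ¬r.
                      branch 2.2.2.1.1.1 (add r, r):
                        × closes — contains both r and ¬r.
                      branch 2.2.2.1.1.2 (add ¬r, ¬r):
                        ○ open, literals {p=1, q=0, r=0}.
                  branch 2.2.2.1.2 (add r):
                    × closes — contains both r and ¬r.
              branch 2.2.2.2 (add ¬p, (p → q)):
                ((r ↔ r) ∨ r): β-rule — branch into (r ↔ r)  //  r.
                  branch 2.2.2.2.1 (add (r ↔ r)):
                    (p → q): β-rule — branch into ¬p  //  q.
                      branch 2.2.2.2.1.1 (add ¬p):
                        (r ↔ r): β-rule — branch into r, r  //  ¬r, ¬r.
                          branch 2.2.2.2.1.1.1 (add r, r):
                            × closes — contains both r and ¬r.
                          branch 2.2.2.2.1.1.2 (add ¬r, ¬r):
                            ○ open, literals {p=0, r=0}.
                      branch 2.2.2.2.1.2 (add q):
                        (r ↔ r): β-rule — branch into r, r  //  ¬r, ¬r.
                          branch 2.2.2.2.1.2.1 (add r, r):
                            × closes — contains both r and ¬r.
                          branch 2.2.2.2.1.2.2 (add ¬r, ¬r):
                            ○ open, literals {p=0, q=1, r=0}.
                  branch 2.2.2.2.2 (add r):
                    × closes — contains both r and ¬r.
10 branches closed, 7 open.
Each open branch fixes some atoms; the unmentioned ones are free. Counting distinct full assignments: branch {p=0, q=1, r=0} (none free) contributes 1 new; branch {p=0, q=1, r=0} (none free) contributes 0 new; branch {p=0, q=1, r=0} (none free) contributes 0 new; branch {p=0, q=1, r=0} (none free) contributes 0 new; branch {p=1, q=0, r=0} (none free) contributes 1 new; branch {p=0, r=0} (q) contributes 1 new; branch {p=0, q=1, r=0} (none free) contributes 0 new. Total: 3.

3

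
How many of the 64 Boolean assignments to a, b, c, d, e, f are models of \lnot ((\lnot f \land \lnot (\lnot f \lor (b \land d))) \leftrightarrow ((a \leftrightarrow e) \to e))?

48

Initial set: {\lnot ((\lnot f \land \lnot (\lnot f \lor (b \land d))) \leftrightarrow ((a \leftrightarrow e) \to e))}.
\lnot ((\lnot f \land \lnot (\lnot f \lor (b \land d))) \leftrightarrow ((a \leftrightarrow e) \to e)): β-rule — branch into (\lnot f \land \lnot (\lnot f \lor (b \land d))), \lnot ((a \leftrightarrow e) \to e)  //  \lnot (\lnot f \land \lnot (\lnot f \lor (b \land d))), ((a \leftrightarrow e) \to e).
  branch 1 (add (\lnot f \land \lnot (\lnot f \lor (b \land d))), \lnot ((a \leftrightarrow e) \to e)):
    (\lnot f \land \lnot (\lnot f \lor (b \land d))): α-rule — add \lnot f, \lnot (\lnot f \lor (b \land d)).
    \lnot ((a \leftrightarrow e) \to e): α-rule — add (a \leftrightarrow e), \lnot e.
    \lnot (\lnot f \lor (b \land d)): α-rule — add \lnot \lnot f, \lnot (b \land d).
    × closes — contains both f and \lnot f.
  branch 2 (add \lnot (\lnot f \land \lnot (\lnot f \lor (b \land d))), ((a \leftrightarrow e) \to e)):
    \lnot (\lnot f \land \lnot (\lnot f \lor (b \land d))): β-rule — branch into \lnot \lnot f  //  \lnot \lnot (\lnot f \lor (b \land d)).
      branch 2.1 (add \lnot \lnot f):
        ((a \leftrightarrow e) \to e): β-rule — branch into \lnot (a \leftrightarrow e)  //  e.
          branch 2.1.1 (add \lnot (a \leftrightarrow e)):
            \lnot (a \leftrightarrow e): β-rule — branch into a, \lnot e  //  \lnot a, e.
              branch 2.1.1.1 (add a, \lnot e):
                ○ open, literals {a=T, e=F, f=T}.
              branch 2.1.1.2 (add \lnot a, e):
                ○ open, literals {a=F, e=T, f=T}.
          branch 2.1.2 (add e):
            ○ open, literals {e=T, f=T}.
      branch 2.2 (add \lnot \lnot (\lnot f \lor (b \land d))):
        ((a \leftrightarrow e) \to e): β-rule — branch into \lnot (a \leftrightarrow e)  //  e.
          branch 2.2.1 (add \lnot (a \leftrightarrow e)):
            \lnot \lnot (\lnot f \lor (b \land d)): β-rule — branch into \lnot f  //  (b \land d).
              branch 2.2.1.1 (add \lnot f):
                \lnot (a \leftrightarrow e): β-rule — branch into a, \lnot e  //  \lnot a, e.
                  branch 2.2.1.1.1 (add a, \lnot e):
                    ○ open, literals {a=T, e=F, f=F}.
                  branch 2.2.1.1.2 (add \lnot a, e):
                    ○ open, literals {a=F, e=T, f=F}.
              branch 2.2.1.2 (add (b \land d)):
                (b \land d): α-rule — add b, d.
                \lnot (a \leftrightarrow e): β-rule — branch into a, \lnot e  //  \lnot a, e.
                  branch 2.2.1.2.1 (add a, \lnot e):
                    ○ open, literals {a=T, b=T, d=T, e=F}.
                  branch 2.2.1.2.2 (add \lnot a, e):
                    ○ open, literals {a=F, b=T, d=T, e=T}.
          branch 2.2.2 (add e):
            \lnot \lnot (\lnot f \lor (b \land d)): β-rule — branch into \lnot f  //  (b \land d).
              branch 2.2.2.1 (add \lnot f):
                ○ open, literals {e=T, f=F}.
              branch 2.2.2.2 (add (b \land d)):
                (b \land d): α-rule — add b, d.
                ○ open, literals {b=T, d=T, e=T}.
1 branch closed, 9 open.
Each open branch fixes some atoms; the unmentioned ones are free. Counting distinct full assignments: branch {a=T, e=F, f=T} (b, c, d) contributes 8 new; branch {a=F, e=T, f=T} (b, c, d) contributes 8 new; branch {e=T, f=T} (a, b, c, d) contributes 8 new; branch {a=T, e=F, f=F} (b, c, d) contributes 8 new; branch {a=F, e=T, f=F} (b, c, d) contributes 8 new; branch {a=T, b=T, d=T, e=F} (c, f) contributes 0 new; branch {a=F, b=T, d=T, e=T} (c, f) contributes 0 new; branch {e=T, f=F} (a, b, c, d) contributes 8 new; branch {b=T, d=T, e=T} (a, c, f) contributes 0 new. Total: 48.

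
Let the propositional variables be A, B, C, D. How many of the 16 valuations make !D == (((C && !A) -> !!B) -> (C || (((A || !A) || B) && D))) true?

4

Initial set: {(!D == (((C && !A) -> !!B) -> (C || (((A || !A) || B) && D))))}.
(!D == (((C && !A) -> !!B) -> (C || (((A || !A) || B) && D)))): β-rule — branch into !D, (((C && !A) -> !!B) -> (C || (((A || !A) || B) && D)))  //  !!D, !(((C && !A) -> !!B) -> (C || (((A || !A) || B) && D))).
  branch 1 (add !D, (((C && !A) -> !!B) -> (C || (((A || !A) || B) && D)))):
    (((C && !A) -> !!B) -> (C || (((A || !A) || B) && D))): β-rule — branch into !((C && !A) -> !!B)  //  (C || (((A || !A) || B) && D)).
      branch 1.1 (add !((C && !A) -> !!B)):
        !((C && !A) -> !!B): α-rule — add (C && !A), !!!B.
        (C && !A): α-rule — add C, !A.
        !!!B: drop double negation, giving !B.
        ○ open, literals {A=false, B=false, C=true, D=false}.
      branch 1.2 (add (C || (((A || !A) || B) && D))):
        (C || (((A || !A) || B) && D)): β-rule — branch into C  //  (((A || !A) || B) && D).
          branch 1.2.1 (add C):
            ○ open, literals {C=true, D=false}.
          branch 1.2.2 (add (((A || !A) || B) && D)):
            (((A || !A) || B) && D): α-rule — add ((A || !A) || B), D.
            × closes — contains both D and !D.
  branch 2 (add !!D, !(((C && !A) -> !!B) -> (C || (((A || !A) || B) && D)))):
    !(((C && !A) -> !!B) -> (C || (((A || !A) || B) && D))): α-rule — add ((C && !A) -> !!B), !(C || (((A || !A) || B) && D)).
    !(C || (((A || !A) || B) && D)): α-rule — add !C, !(((A || !A) || B) && D).
    ((C && !A) -> !!B): β-rule — branch into !(C && !A)  //  !!B.
      branch 2.1 (add !(C && !A)):
        !(((A || !A) || B) && D): β-rule — branch into !((A || !A) || B)  //  !D.
          branch 2.1.1 (add !((A || !A) || B)):
            !((A || !A) || B): α-rule — add !(A || !A), !B.
            !(A || !A): α-rule — add !A, !!A.
            × closes — contains both A and !A.
          branch 2.1.2 (add !D):
            × closes — contains both D and !D.
      branch 2.2 (add !!B):
        !!B: drop double negation, giving B.
        !(((A || !A) || B) && D): β-rule — branch into !((A || !A) || B)  //  !D.
          branch 2.2.1 (add !((A || !A) || B)):
            !((A || !A) || B): α-rule — add !(A || !A), !B.
            × closes — contains both B and !B.
          branch 2.2.2 (add !D):
            × closes — contains both D and !D.
5 branches closed, 2 open.
Each open branch fixes some atoms; the unmentioned ones are free. Counting distinct full assignments: branch {A=false, B=false, C=true, D=false} (none free) contributes 1 new; branch {C=true, D=false} (A, B) contributes 3 new. Total: 4.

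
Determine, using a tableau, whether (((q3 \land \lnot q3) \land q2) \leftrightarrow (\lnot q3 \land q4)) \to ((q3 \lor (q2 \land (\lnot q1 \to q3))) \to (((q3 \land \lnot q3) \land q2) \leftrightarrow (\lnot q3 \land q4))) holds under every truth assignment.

Valid

Assume the negation and expand:
Initial set: {\lnot ((((q3 \land \lnot q3) \land q2) \leftrightarrow (\lnot q3 \land q4)) \to ((q3 \lor (q2 \land (\lnot q1 \to q3))) \to (((q3 \land \lnot q3) \land q2) \leftrightarrow (\lnot q3 \land q4))))}.
\lnot ((((q3 \land \lnot q3) \land q2) \leftrightarrow (\lnot q3 \land q4)) \to ((q3 \lor (q2 \land (\lnot q1 \to q3))) \to (((q3 \land \lnot q3) \land q2) \leftrightarrow (\lnot q3 \land q4)))): α-rule — add (((q3 \land \lnot q3) \land q2) \leftrightarrow (\lnot q3 \land q4)), \lnot ((q3 \lor (q2 \land (\lnot q1 \to q3))) \to (((q3 \land \lnot q3) \land q2) \leftrightarrow (\lnot q3 \land q4))).
\lnot ((q3 \lor (q2 \land (\lnot q1 \to q3))) \to (((q3 \land \lnot q3) \land q2) \leftrightarrow (\lnot q3 \land q4))): α-rule — add (q3 \lor (q2 \land (\lnot q1 \to q3))), \lnot (((q3 \land \lnot q3) \land q2) \leftrightarrow (\lnot q3 \land q4)).
(((q3 \land \lnot q3) \land q2) \leftrightarrow (\lnot q3 \land q4)): β-rule — branch into ((q3 \land \lnot q3) \land q2), (\lnot q3 \land q4)  //  \lnot ((q3 \land \lnot q3) \land q2), \lnot (\lnot q3 \land q4).
  branch 1 (add ((q3 \land \lnot q3) \land q2), (\lnot q3 \land q4)):
    ((q3 \land \lnot q3) \land q2): α-rule — add (q3 \land \lnot q3), q2.
    (\lnot q3 \land q4): α-rule — add \lnot q3, q4.
    (q3 \land \lnot q3): α-rule — add q3, \lnot q3.
    × closes — contains both q3 and \lnot q3.
  branch 2 (add \lnot ((q3 \land \lnot q3) \land q2), \lnot (\lnot q3 \land q4)):
    (q3 \lor (q2 \land (\lnot q1 \to q3))): β-rule — branch into q3  //  (q2 \land (\lnot q1 \to q3)).
      branch 2.1 (add q3):
        \lnot (((q3 \land \lnot q3) \land q2) \leftrightarrow (\lnot q3 \land q4)): β-rule — branch into ((q3 \land \lnot q3) \land q2), \lnot (\lnot q3 \land q4)  //  \lnot ((q3 \land \lnot q3) \land q2), (\lnot q3 \land q4).
          branch 2.1.1 (add ((q3 \land \lnot q3) \land q2), \lnot (\lnot q3 \land q4)):
            ((q3 \land \lnot q3) \land q2): α-rule — add (q3 \land \lnot q3), q2.
            (q3 \land \lnot q3): α-rule — add q3, \lnot q3.
            × closes — contains both q3 and \lnot q3.
          branch 2.1.2 (add \lnot ((q3 \land \lnot q3) \land q2), (\lnot q3 \land q4)):
            (\lnot q3 \land q4): α-rule — add \lnot q3, q4.
            × closes — contains both q3 and \lnot q3.
      branch 2.2 (add (q2 \land (\lnot q1 \to q3))):
        (q2 \land (\lnot q1 \to q3)): α-rule — add q2, (\lnot q1 \to q3).
        \lnot (((q3 \land \lnot q3) \land q2) \leftrightarrow (\lnot q3 \land q4)): β-rule — branch into ((q3 \land \lnot q3) \land q2), \lnot (\lnot q3 \land q4)  //  \lnot ((q3 \land \lnot q3) \land q2), (\lnot q3 \land q4).
          branch 2.2.1 (add ((q3 \land \lnot q3) \land q2), \lnot (\lnot q3 \land q4)):
            ((q3 \land \lnot q3) \land q2): α-rule — add (q3 \land \lnot q3), q2.
            (q3 \land \lnot q3): α-rule — add q3, \lnot q3.
            × closes — contains both q3 and \lnot q3.
          branch 2.2.2 (add \lnot ((q3 \land \lnot q3) \land q2), (\lnot q3 \land q4)):
            (\lnot q3 \land q4): α-rule — add \lnot q3, q4.
            \lnot ((q3 \land \lnot q3) \land q2): β-rule — branch into \lnot (q3 \land \lnot q3)  //  \lnot q2.
              branch 2.2.2.1 (add \lnot (q3 \land \lnot q3)):
                \lnot (\lnot q3 \land q4): β-rule — branch into \lnot \lnot q3  //  \lnot q4.
                  branch 2.2.2.1.1 (add \lnot \lnot q3):
                    × closes — contains both q3 and \lnot q3.
                  branch 2.2.2.1.2 (add \lnot q4):
                    × closes — contains both q4 and \lnot q4.
              branch 2.2.2.2 (add \lnot q2):
                × closes — contains both q2 and \lnot q2.
All 7 branches close.
Every branch closed, so the negation is unsatisfiable and the formula is valid.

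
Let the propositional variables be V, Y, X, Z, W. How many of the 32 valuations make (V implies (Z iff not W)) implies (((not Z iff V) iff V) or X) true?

Initial set: {((V implies (Z iff not W)) implies (((not Z iff V) iff V) or X))}.
((V implies (Z iff not W)) implies (((not Z iff V) iff V) or X)): β-rule — branch into not (V implies (Z iff not W))  //  (((not Z iff V) iff V) or X).
  branch 1 (add not (V implies (Z iff not W))):
    not (V implies (Z iff not W)): α-rule — add V, not (Z iff not W).
    not (Z iff not W): β-rule — branch into Z, not not W  //  not Z, not W.
      branch 1.1 (add Z, not not W):
        ○ open, literals {V=T, W=T, Z=T}.
      branch 1.2 (add not Z, not W):
        ○ open, literals {V=T, W=F, Z=F}.
  branch 2 (add (((not Z iff V) iff V) or X)):
    (((not Z iff V) iff V) or X): β-rule — branch into ((not Z iff V) iff V)  //  X.
      branch 2.1 (add ((not Z iff V) iff V)):
        ((not Z iff V) iff V): β-rule — branch into (not Z iff V), V  //  not (not Z iff V), not V.
          branch 2.1.1 (add (not Z iff V), V):
            (not Z iff V): β-rule — branch into not Z, V  //  not not Z, not V.
              branch 2.1.1.1 (add not Z, V):
                ○ open, literals {V=T, Z=F}.
              branch 2.1.1.2 (add not not Z, not V):
                × closes — contains both V and not V.
          branch 2.1.2 (add not (not Z iff V), not V):
            not (not Z iff V): β-rule — branch into not Z, not V  //  not not Z, V.
              branch 2.1.2.1 (add not Z, not V):
                ○ open, literals {V=F, Z=F}.
              branch 2.1.2.2 (add not not Z, V):
                × closes — contains both V and not V.
      branch 2.2 (add X):
        ○ open, literals {X=T}.
2 branches closed, 5 open.
Each open branch fixes some atoms; the unmentioned ones are free. Counting distinct full assignments: branch {V=T, W=T, Z=T} (Y, X) contributes 4 new; branch {V=T, W=F, Z=F} (Y, X) contributes 4 new; branch {V=T, Z=F} (Y, X, W) contributes 4 new; branch {V=F, Z=F} (Y, X, W) contributes 8 new; branch {X=T} (V, Y, Z, W) contributes 6 new. Total: 26.

26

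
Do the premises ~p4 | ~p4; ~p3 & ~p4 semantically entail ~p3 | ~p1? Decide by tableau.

Initial set: {(~p4 | ~p4); (~p3 & ~p4); ~(~p3 | ~p1)}.
(~p3 & ~p4): α-rule — add ~p3, ~p4.
~(~p3 | ~p1): α-rule — add ~~p3, ~~p1.
× closes — contains both p3 and ~p3.
All 1 branch closes.
Every branch closed, so the premises entail the conclusion.

Yes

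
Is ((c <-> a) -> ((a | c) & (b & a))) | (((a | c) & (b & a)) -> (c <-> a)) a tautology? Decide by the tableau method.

Assume the negation and expand:
Initial set: {~(((c <-> a) -> ((a | c) & (b & a))) | (((a | c) & (b & a)) -> (c <-> a)))}.
~(((c <-> a) -> ((a | c) & (b & a))) | (((a | c) & (b & a)) -> (c <-> a))): α-rule — add ~((c <-> a) -> ((a | c) & (b & a))), ~(((a | c) & (b & a)) -> (c <-> a)).
~((c <-> a) -> ((a | c) & (b & a))): α-rule — add (c <-> a), ~((a | c) & (b & a)).
~(((a | c) & (b & a)) -> (c <-> a)): α-rule — add ((a | c) & (b & a)), ~(c <-> a).
((a | c) & (b & a)): α-rule — add (a | c), (b & a).
(b & a): α-rule — add b, a.
(c <-> a): β-rule — branch into c, a  //  ~c, ~a.
  branch 1 (add c, a):
    ~((a | c) & (b & a)): β-rule — branch into ~(a | c)  //  ~(b & a).
      branch 1.1 (add ~(a | c)):
        ~(a | c): α-rule — add ~a, ~c.
        × closes — contains both a and ~a.
      branch 1.2 (add ~(b & a)):
        ~(c <-> a): β-rule — branch into c, ~a  //  ~c, a.
          branch 1.2.1 (add c, ~a):
            × closes — contains both a and ~a.
          branch 1.2.2 (add ~c, a):
            × closes — contains both c and ~c.
  branch 2 (add ~c, ~a):
    × closes — contains both a and ~a.
All 4 branches close.
Every branch closed, so the negation is unsatisfiable and the formula is valid.

Valid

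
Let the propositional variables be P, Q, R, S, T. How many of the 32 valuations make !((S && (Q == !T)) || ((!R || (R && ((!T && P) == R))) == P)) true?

Initial set: {!((S && (Q == !T)) || ((!R || (R && ((!T && P) == R))) == P))}.
!((S && (Q == !T)) || ((!R || (R && ((!T && P) == R))) == P)): α-rule — add !(S && (Q == !T)), !((!R || (R && ((!T && P) == R))) == P).
!(S && (Q == !T)): β-rule — branch into !S  //  !(Q == !T).
  branch 1 (add !S):
    !((!R || (R && ((!T && P) == R))) == P): β-rule — branch into (!R || (R && ((!T && P) == R))), !P  //  !(!R || (R && ((!T && P) == R))), P.
      branch 1.1 (add (!R || (R && ((!T && P) == R))), !P):
        (!R || (R && ((!T && P) == R))): β-rule — branch into !R  //  (R && ((!T && P) == R)).
          branch 1.1.1 (add !R):
            ○ open, literals {P=false, R=false, S=false}.
          branch 1.1.2 (add (R && ((!T && P) == R))):
            (R && ((!T && P) == R)): α-rule — add R, ((!T && P) == R).
            ((!T && P) == R): β-rule — branch into (!T && P), R  //  !(!T && P), !R.
              branch 1.1.2.1 (add (!T && P), R):
                (!T && P): α-rule — add !T, P.
                × closes — contains both P and !P.
              branch 1.1.2.2 (add !(!T && P), !R):
                × closes — contains both R and !R.
      branch 1.2 (add !(!R || (R && ((!T && P) == R))), P):
        !(!R || (R && ((!T && P) == R))): α-rule — add !!R, !(R && ((!T && P) == R)).
        !(R && ((!T && P) == R)): β-rule — branch into !R  //  !((!T && P) == R).
          branch 1.2.1 (add !R):
            × closes — contains both R and !R.
          branch 1.2.2 (add !((!T && P) == R)):
            !((!T && P) == R): β-rule — branch into (!T && P), !R  //  !(!T && P), R.
              branch 1.2.2.1 (add (!T && P), !R):
                × closes — contains both R and !R.
              branch 1.2.2.2 (add !(!T && P), R):
                !(!T && P): β-rule — branch into !!T  //  !P.
                  branch 1.2.2.2.1 (add !!T):
                    ○ open, literals {P=true, R=true, S=false, T=true}.
                  branch 1.2.2.2.2 (add !P):
                    × closes — contains both P and !P.
  branch 2 (add !(Q == !T)):
    !((!R || (R && ((!T && P) == R))) == P): β-rule — branch into (!R || (R && ((!T && P) == R))), !P  //  !(!R || (R && ((!T && P) == R))), P.
      branch 2.1 (add (!R || (R && ((!T && P) == R))), !P):
        !(Q == !T): β-rule — branch into Q, !!T  //  !Q, !T.
          branch 2.1.1 (add Q, !!T):
            (!R || (R && ((!T && P) == R))): β-rule — branch into !R  //  (R && ((!T && P) == R)).
              branch 2.1.1.1 (add !R):
                ○ open, literals {P=false, Q=true, R=false, T=true}.
              branch 2.1.1.2 (add (R && ((!T && P) == R))):
                (R && ((!T && P) == R)): α-rule — add R, ((!T && P) == R).
                ((!T && P) == R): β-rule — branch into (!T && P), R  //  !(!T && P), !R.
                  branch 2.1.1.2.1 (add (!T && P), R):
                    (!T && P): α-rule — add !T, P.
                    × closes — contains both T and !T.
                  branch 2.1.1.2.2 (add !(!T && P), !R):
                    × closes — contains both R and !R.
          branch 2.1.2 (add !Q, !T):
            (!R || (R && ((!T && P) == R))): β-rule — branch into !R  //  (R && ((!T && P) == R)).
              branch 2.1.2.1 (add !R):
                ○ open, literals {P=false, Q=false, R=false, T=false}.
              branch 2.1.2.2 (add (R && ((!T && P) == R))):
                (R && ((!T && P) == R)): α-rule — add R, ((!T && P) == R).
                ((!T && P) == R): β-rule — branch into (!T && P), R  //  !(!T && P), !R.
                  branch 2.1.2.2.1 (add (!T && P), R):
                    (!T && P): α-rule — add !T, P.
                    × closes — contains both P and !P.
                  branch 2.1.2.2.2 (add !(!T && P), !R):
                    × closes — contains both R and !R.
      branch 2.2 (add !(!R || (R && ((!T && P) == R))), P):
        !(!R || (R && ((!T && P) == R))): α-rule — add !!R, !(R && ((!T && P) == R)).
        !(Q == !T): β-rule — branch into Q, !!T  //  !Q, !T.
          branch 2.2.1 (add Q, !!T):
            !(R && ((!T && P) == R)): β-rule — branch into !R  //  !((!T && P) == R).
              branch 2.2.1.1 (add !R):
                × closes — contains both R and !R.
              branch 2.2.1.2 (add !((!T && P) == R)):
                !((!T && P) == R): β-rule — branch into (!T && P), !R  //  !(!T && P), R.
                  branch 2.2.1.2.1 (add (!T && P), !R):
                    × closes — contains both R and !R.
                  branch 2.2.1.2.2 (add !(!T && P), R):
                    !(!T && P): β-rule — branch into !!T  //  !P.
                      branch 2.2.1.2.2.1 (add !!T):
                        ○ open, literals {P=true, Q=true, R=true, T=true}.
                      branch 2.2.1.2.2.2 (add !P):
                        × closes — contains both P and !P.
          branch 2.2.2 (add !Q, !T):
            !(R && ((!T && P) == R)): β-rule — branch into !R  //  !((!T && P) == R).
              branch 2.2.2.1 (add !R):
                × closes — contains both R and !R.
              branch 2.2.2.2 (add !((!T && P) == R)):
                !((!T && P) == R): β-rule — branch into (!T && P), !R  //  !(!T && P), R.
                  branch 2.2.2.2.1 (add (!T && P), !R):
                    × closes — contains both R and !R.
                  branch 2.2.2.2.2 (add !(!T && P), R):
                    !(!T && P): β-rule — branch into !!T  //  !P.
                      branch 2.2.2.2.2.1 (add !!T):
                        × closes — contains both T and !T.
                      branch 2.2.2.2.2.2 (add !P):
                        × closes — contains both P and !P.
16 branches closed, 5 open.
Each open branch fixes some atoms; the unmentioned ones are free. Counting distinct full assignments: branch {P=false, R=false, S=false} (Q, T) contributes 4 new; branch {P=true, R=true, S=false, T=true} (Q) contributes 2 new; branch {P=false, Q=true, R=false, T=true} (S) contributes 1 new; branch {P=false, Q=false, R=false, T=false} (S) contributes 1 new; branch {P=true, Q=true, R=true, T=true} (S) contributes 1 new. Total: 9.

9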